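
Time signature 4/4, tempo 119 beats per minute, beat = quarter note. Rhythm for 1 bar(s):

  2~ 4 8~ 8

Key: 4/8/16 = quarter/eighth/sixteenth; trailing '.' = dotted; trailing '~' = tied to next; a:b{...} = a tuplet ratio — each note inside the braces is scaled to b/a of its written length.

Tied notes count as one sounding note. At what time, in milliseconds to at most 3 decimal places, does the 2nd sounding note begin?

1. 0.0ms @ 0 + 1512.605ms (3)
2. 1512.605ms @ 3 + 504.202ms (1)

note 2 onset = 3b = 1512.605ms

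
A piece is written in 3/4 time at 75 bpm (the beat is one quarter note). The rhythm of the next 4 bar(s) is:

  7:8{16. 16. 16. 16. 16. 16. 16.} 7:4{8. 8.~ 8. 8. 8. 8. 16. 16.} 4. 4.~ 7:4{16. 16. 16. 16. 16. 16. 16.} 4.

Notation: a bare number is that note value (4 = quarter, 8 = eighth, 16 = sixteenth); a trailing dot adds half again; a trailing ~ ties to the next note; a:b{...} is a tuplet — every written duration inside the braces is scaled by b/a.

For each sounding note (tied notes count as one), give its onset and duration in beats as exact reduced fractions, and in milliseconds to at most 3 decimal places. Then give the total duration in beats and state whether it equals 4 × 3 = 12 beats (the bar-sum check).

1) 0.0ms=0b +342.857ms=3/7b
2) 342.857ms=3/7b +342.857ms=3/7b
3) 685.714ms=6/7b +342.857ms=3/7b
4) 1028.571ms=9/7b +342.857ms=3/7b
5) 1371.429ms=12/7b +342.857ms=3/7b
6) 1714.286ms=15/7b +342.857ms=3/7b
7) 2057.143ms=18/7b +342.857ms=3/7b
8) 2400.0ms=3b +342.857ms=3/7b
9) 2742.857ms=24/7b +685.714ms=6/7b
10) 3428.571ms=30/7b +342.857ms=3/7b
11) 3771.429ms=33/7b +342.857ms=3/7b
12) 4114.286ms=36/7b +342.857ms=3/7b
13) 4457.143ms=39/7b +171.429ms=3/14b
14) 4628.571ms=81/14b +171.429ms=3/14b
15) 4800.0ms=6b +1200.0ms=3/2b
16) 6000.0ms=15/2b +1371.429ms=12/7b
17) 7371.429ms=129/14b +171.429ms=3/14b
18) 7542.857ms=66/7b +171.429ms=3/14b
19) 7714.286ms=135/14b +171.429ms=3/14b
20) 7885.714ms=69/7b +171.429ms=3/14b
21) 8057.143ms=141/14b +171.429ms=3/14b
22) 8228.571ms=72/7b +171.429ms=3/14b
23) 8400.0ms=21/2b +1200.0ms=3/2b
Σ=12b of 12 (75bpm 3/4) — PASS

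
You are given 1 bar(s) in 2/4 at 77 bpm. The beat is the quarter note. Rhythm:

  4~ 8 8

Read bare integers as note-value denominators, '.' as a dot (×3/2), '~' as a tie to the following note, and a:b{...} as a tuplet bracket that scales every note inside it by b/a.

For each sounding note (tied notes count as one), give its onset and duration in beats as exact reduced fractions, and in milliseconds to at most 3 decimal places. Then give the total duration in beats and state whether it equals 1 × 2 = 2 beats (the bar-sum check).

1) 0.0ms=0b +1168.831ms=3/2b
2) 1168.831ms=3/2b +389.61ms=1/2b
Σ=2b of 2 (77bpm 2/4) — PASS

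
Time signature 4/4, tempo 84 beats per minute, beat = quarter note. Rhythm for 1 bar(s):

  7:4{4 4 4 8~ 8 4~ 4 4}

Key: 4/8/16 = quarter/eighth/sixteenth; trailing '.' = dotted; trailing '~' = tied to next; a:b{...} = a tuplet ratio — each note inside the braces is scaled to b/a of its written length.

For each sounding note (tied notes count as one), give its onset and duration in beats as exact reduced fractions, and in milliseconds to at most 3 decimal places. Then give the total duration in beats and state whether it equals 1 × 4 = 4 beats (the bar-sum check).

1) 0.0ms=0b +408.163ms=4/7b
2) 408.163ms=4/7b +408.163ms=4/7b
3) 816.327ms=8/7b +408.163ms=4/7b
4) 1224.49ms=12/7b +408.163ms=4/7b
5) 1632.653ms=16/7b +816.327ms=8/7b
6) 2448.98ms=24/7b +408.163ms=4/7b
Σ=4b of 4 (84bpm 4/4) — PASS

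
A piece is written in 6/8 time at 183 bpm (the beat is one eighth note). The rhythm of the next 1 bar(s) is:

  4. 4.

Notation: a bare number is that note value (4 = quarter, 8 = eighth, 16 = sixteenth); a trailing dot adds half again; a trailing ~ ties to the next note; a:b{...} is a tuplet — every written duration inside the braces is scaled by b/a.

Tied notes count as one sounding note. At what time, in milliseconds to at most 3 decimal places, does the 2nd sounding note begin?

note 2 onset = 3b = 983.607ms

1. 0.0ms @ 0 + 983.607ms (3)
2. 983.607ms @ 3 + 983.607ms (3)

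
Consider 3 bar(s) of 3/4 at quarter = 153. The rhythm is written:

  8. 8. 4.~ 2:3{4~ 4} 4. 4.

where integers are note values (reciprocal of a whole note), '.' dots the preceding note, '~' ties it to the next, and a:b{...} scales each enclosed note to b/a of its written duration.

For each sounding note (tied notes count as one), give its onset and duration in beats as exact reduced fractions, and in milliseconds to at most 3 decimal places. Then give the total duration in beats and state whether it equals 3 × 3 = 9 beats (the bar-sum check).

1) 0.0ms=0b +294.118ms=3/4b
2) 294.118ms=3/4b +294.118ms=3/4b
3) 588.235ms=3/2b +1764.706ms=9/2b
4) 2352.941ms=6b +588.235ms=3/2b
5) 2941.176ms=15/2b +588.235ms=3/2b
Σ=9b of 9 (153bpm 3/4) — PASS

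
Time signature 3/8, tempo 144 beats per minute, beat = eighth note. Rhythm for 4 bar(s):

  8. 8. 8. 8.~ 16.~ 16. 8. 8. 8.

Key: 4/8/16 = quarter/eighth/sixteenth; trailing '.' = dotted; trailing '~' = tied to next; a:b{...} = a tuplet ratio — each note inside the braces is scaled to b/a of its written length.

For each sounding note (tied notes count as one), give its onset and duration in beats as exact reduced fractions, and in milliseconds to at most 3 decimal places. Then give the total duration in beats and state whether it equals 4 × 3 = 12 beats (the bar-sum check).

1) 0.0ms=0b +625.0ms=3/2b
2) 625.0ms=3/2b +625.0ms=3/2b
3) 1250.0ms=3b +625.0ms=3/2b
4) 1875.0ms=9/2b +1250.0ms=3b
5) 3125.0ms=15/2b +625.0ms=3/2b
6) 3750.0ms=9b +625.0ms=3/2b
7) 4375.0ms=21/2b +625.0ms=3/2b
Σ=12b of 12 (144bpm 3/8) — PASS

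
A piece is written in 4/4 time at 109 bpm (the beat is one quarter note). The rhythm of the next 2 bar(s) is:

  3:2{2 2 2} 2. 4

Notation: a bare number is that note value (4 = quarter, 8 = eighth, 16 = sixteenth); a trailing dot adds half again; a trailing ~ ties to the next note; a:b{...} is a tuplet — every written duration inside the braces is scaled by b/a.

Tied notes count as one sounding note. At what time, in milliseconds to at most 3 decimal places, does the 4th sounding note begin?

note 4 onset = 4b = 2201.835ms

1. 0.0ms @ 0 + 733.945ms (4/3)
2. 733.945ms @ 4/3 + 733.945ms (4/3)
3. 1467.89ms @ 8/3 + 733.945ms (4/3)
4. 2201.835ms @ 4 + 1651.376ms (3)
5. 3853.211ms @ 7 + 550.459ms (1)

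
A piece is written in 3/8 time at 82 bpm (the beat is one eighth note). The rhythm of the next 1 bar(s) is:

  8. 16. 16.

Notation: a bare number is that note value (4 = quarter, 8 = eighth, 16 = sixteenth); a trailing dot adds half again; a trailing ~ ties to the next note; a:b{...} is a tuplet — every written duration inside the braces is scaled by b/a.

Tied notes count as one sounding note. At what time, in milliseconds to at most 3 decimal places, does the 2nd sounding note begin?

1. 0.0ms @ 0 + 1097.561ms (3/2)
2. 1097.561ms @ 3/2 + 548.78ms (3/4)
3. 1646.341ms @ 9/4 + 548.78ms (3/4)

note 2 onset = 3/2b = 1097.561ms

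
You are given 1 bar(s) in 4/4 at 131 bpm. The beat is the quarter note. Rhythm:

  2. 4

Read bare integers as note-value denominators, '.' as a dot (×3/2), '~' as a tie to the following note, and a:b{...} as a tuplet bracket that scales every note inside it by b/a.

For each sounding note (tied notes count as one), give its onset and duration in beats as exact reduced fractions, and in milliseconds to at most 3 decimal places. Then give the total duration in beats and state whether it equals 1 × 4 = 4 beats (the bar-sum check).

1) 0.0ms=0b +1374.046ms=3b
2) 1374.046ms=3b +458.015ms=1b
Σ=4b of 4 (131bpm 4/4) — PASS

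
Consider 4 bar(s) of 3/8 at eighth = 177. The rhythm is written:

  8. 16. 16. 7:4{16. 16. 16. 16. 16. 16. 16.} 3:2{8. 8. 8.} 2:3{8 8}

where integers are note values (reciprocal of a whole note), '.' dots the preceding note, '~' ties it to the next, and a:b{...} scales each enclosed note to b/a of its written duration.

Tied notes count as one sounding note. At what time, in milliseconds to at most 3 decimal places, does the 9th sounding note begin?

note 9 onset = 36/7b = 1743.341ms

1. 0.0ms @ 0 + 508.475ms (3/2)
2. 508.475ms @ 3/2 + 254.237ms (3/4)
3. 762.712ms @ 9/4 + 254.237ms (3/4)
4. 1016.949ms @ 3 + 145.278ms (3/7)
5. 1162.228ms @ 24/7 + 145.278ms (3/7)
6. 1307.506ms @ 27/7 + 145.278ms (3/7)
7. 1452.785ms @ 30/7 + 145.278ms (3/7)
8. 1598.063ms @ 33/7 + 145.278ms (3/7)
9. 1743.341ms @ 36/7 + 145.278ms (3/7)
10. 1888.62ms @ 39/7 + 145.278ms (3/7)
11. 2033.898ms @ 6 + 338.983ms (1)
12. 2372.881ms @ 7 + 338.983ms (1)
13. 2711.864ms @ 8 + 338.983ms (1)
14. 3050.847ms @ 9 + 508.475ms (3/2)
15. 3559.322ms @ 21/2 + 508.475ms (3/2)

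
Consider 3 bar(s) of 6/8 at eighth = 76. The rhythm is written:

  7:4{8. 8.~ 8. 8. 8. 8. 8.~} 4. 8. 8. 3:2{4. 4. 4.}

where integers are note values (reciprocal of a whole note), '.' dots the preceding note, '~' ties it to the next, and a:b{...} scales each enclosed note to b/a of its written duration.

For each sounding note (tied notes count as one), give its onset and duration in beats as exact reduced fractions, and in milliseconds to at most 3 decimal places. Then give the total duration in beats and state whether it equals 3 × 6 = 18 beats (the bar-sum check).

1) 0.0ms=0b +676.692ms=6/7b
2) 676.692ms=6/7b +1353.383ms=12/7b
3) 2030.075ms=18/7b +676.692ms=6/7b
4) 2706.767ms=24/7b +676.692ms=6/7b
5) 3383.459ms=30/7b +676.692ms=6/7b
6) 4060.15ms=36/7b +3045.113ms=27/7b
7) 7105.263ms=9b +1184.211ms=3/2b
8) 8289.474ms=21/2b +1184.211ms=3/2b
9) 9473.684ms=12b +1578.947ms=2b
10) 11052.632ms=14b +1578.947ms=2b
11) 12631.579ms=16b +1578.947ms=2b
Σ=18b of 18 (76bpm 6/8) — PASS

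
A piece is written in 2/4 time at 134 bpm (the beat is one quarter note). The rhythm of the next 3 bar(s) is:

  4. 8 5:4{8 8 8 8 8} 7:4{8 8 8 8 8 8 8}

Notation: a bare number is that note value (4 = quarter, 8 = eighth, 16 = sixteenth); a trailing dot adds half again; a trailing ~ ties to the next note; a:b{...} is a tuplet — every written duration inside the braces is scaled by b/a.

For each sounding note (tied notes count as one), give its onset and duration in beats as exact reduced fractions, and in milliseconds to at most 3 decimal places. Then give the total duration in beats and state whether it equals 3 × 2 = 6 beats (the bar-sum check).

1) 0.0ms=0b +671.642ms=3/2b
2) 671.642ms=3/2b +223.881ms=1/2b
3) 895.522ms=2b +179.104ms=2/5b
4) 1074.627ms=12/5b +179.104ms=2/5b
5) 1253.731ms=14/5b +179.104ms=2/5b
6) 1432.836ms=16/5b +179.104ms=2/5b
7) 1611.94ms=18/5b +179.104ms=2/5b
8) 1791.045ms=4b +127.932ms=2/7b
9) 1918.977ms=30/7b +127.932ms=2/7b
10) 2046.908ms=32/7b +127.932ms=2/7b
11) 2174.84ms=34/7b +127.932ms=2/7b
12) 2302.772ms=36/7b +127.932ms=2/7b
13) 2430.704ms=38/7b +127.932ms=2/7b
14) 2558.635ms=40/7b +127.932ms=2/7b
Σ=6b of 6 (134bpm 2/4) — PASS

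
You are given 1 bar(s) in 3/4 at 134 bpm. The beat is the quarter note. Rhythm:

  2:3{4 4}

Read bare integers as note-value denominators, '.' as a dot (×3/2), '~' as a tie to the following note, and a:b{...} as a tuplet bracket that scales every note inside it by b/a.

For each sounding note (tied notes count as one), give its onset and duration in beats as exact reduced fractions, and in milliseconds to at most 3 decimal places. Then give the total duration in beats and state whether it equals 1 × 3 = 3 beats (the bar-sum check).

1) 0.0ms=0b +671.642ms=3/2b
2) 671.642ms=3/2b +671.642ms=3/2b
Σ=3b of 3 (134bpm 3/4) — PASS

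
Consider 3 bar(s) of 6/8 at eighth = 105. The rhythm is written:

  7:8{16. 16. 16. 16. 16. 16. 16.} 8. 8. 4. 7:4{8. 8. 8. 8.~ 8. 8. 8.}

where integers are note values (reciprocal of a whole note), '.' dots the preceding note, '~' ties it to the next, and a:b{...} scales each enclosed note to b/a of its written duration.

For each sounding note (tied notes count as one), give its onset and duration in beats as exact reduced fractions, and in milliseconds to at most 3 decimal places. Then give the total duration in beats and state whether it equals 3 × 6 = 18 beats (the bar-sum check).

1) 0.0ms=0b +489.796ms=6/7b
2) 489.796ms=6/7b +489.796ms=6/7b
3) 979.592ms=12/7b +489.796ms=6/7b
4) 1469.388ms=18/7b +489.796ms=6/7b
5) 1959.184ms=24/7b +489.796ms=6/7b
6) 2448.98ms=30/7b +489.796ms=6/7b
7) 2938.776ms=36/7b +489.796ms=6/7b
8) 3428.571ms=6b +857.143ms=3/2b
9) 4285.714ms=15/2b +857.143ms=3/2b
10) 5142.857ms=9b +1714.286ms=3b
11) 6857.143ms=12b +489.796ms=6/7b
12) 7346.939ms=90/7b +489.796ms=6/7b
13) 7836.735ms=96/7b +489.796ms=6/7b
14) 8326.531ms=102/7b +979.592ms=12/7b
15) 9306.122ms=114/7b +489.796ms=6/7b
16) 9795.918ms=120/7b +489.796ms=6/7b
Σ=18b of 18 (105bpm 6/8) — PASS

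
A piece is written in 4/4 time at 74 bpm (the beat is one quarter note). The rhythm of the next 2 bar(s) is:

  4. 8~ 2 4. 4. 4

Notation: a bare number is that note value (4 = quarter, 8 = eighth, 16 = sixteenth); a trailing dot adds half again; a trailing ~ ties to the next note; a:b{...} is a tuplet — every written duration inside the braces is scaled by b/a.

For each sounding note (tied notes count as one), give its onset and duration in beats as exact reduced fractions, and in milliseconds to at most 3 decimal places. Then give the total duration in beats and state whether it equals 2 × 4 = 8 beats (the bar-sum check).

1) 0.0ms=0b +1216.216ms=3/2b
2) 1216.216ms=3/2b +2027.027ms=5/2b
3) 3243.243ms=4b +1216.216ms=3/2b
4) 4459.459ms=11/2b +1216.216ms=3/2b
5) 5675.676ms=7b +810.811ms=1b
Σ=8b of 8 (74bpm 4/4) — PASS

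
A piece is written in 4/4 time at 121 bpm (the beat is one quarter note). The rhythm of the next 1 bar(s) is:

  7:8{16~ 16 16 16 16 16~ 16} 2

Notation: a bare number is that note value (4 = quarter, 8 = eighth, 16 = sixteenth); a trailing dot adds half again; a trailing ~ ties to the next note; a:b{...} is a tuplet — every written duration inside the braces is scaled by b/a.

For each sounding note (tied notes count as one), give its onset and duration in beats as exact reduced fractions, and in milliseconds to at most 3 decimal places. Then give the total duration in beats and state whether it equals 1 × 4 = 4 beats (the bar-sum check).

1) 0.0ms=0b +283.353ms=4/7b
2) 283.353ms=4/7b +141.677ms=2/7b
3) 425.03ms=6/7b +141.677ms=2/7b
4) 566.706ms=8/7b +141.677ms=2/7b
5) 708.383ms=10/7b +283.353ms=4/7b
6) 991.736ms=2b +991.736ms=2b
Σ=4b of 4 (121bpm 4/4) — PASS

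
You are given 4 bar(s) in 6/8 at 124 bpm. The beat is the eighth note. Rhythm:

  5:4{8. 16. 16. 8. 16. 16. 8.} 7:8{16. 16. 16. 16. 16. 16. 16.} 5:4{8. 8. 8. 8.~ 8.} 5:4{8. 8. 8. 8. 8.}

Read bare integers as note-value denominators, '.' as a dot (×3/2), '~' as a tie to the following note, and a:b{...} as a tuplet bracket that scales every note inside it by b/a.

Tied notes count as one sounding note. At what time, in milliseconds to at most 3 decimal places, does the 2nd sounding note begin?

note 2 onset = 6/5b = 580.645ms

1. 0.0ms @ 0 + 580.645ms (6/5)
2. 580.645ms @ 6/5 + 290.323ms (3/5)
3. 870.968ms @ 9/5 + 290.323ms (3/5)
4. 1161.29ms @ 12/5 + 580.645ms (6/5)
5. 1741.935ms @ 18/5 + 290.323ms (3/5)
6. 2032.258ms @ 21/5 + 290.323ms (3/5)
7. 2322.581ms @ 24/5 + 580.645ms (6/5)
8. 2903.226ms @ 6 + 414.747ms (6/7)
9. 3317.972ms @ 48/7 + 414.747ms (6/7)
10. 3732.719ms @ 54/7 + 414.747ms (6/7)
11. 4147.465ms @ 60/7 + 414.747ms (6/7)
12. 4562.212ms @ 66/7 + 414.747ms (6/7)
13. 4976.959ms @ 72/7 + 414.747ms (6/7)
14. 5391.705ms @ 78/7 + 414.747ms (6/7)
15. 5806.452ms @ 12 + 580.645ms (6/5)
16. 6387.097ms @ 66/5 + 580.645ms (6/5)
17. 6967.742ms @ 72/5 + 580.645ms (6/5)
18. 7548.387ms @ 78/5 + 1161.29ms (12/5)
19. 8709.677ms @ 18 + 580.645ms (6/5)
20. 9290.323ms @ 96/5 + 580.645ms (6/5)
21. 9870.968ms @ 102/5 + 580.645ms (6/5)
22. 10451.613ms @ 108/5 + 580.645ms (6/5)
23. 11032.258ms @ 114/5 + 580.645ms (6/5)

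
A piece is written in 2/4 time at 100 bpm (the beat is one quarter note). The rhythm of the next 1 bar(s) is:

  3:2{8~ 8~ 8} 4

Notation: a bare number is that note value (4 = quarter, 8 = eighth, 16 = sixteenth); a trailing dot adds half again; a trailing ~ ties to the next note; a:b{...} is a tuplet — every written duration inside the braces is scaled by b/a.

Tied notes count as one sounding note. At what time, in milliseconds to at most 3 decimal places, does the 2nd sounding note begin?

note 2 onset = 1b = 600.0ms

1. 0.0ms @ 0 + 600.0ms (1)
2. 600.0ms @ 1 + 600.0ms (1)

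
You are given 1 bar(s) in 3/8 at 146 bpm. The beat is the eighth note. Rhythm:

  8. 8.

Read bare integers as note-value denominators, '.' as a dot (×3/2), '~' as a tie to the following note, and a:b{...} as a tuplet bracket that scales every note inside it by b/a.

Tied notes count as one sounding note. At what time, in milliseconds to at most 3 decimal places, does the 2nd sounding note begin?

1. 0.0ms @ 0 + 616.438ms (3/2)
2. 616.438ms @ 3/2 + 616.438ms (3/2)

note 2 onset = 3/2b = 616.438ms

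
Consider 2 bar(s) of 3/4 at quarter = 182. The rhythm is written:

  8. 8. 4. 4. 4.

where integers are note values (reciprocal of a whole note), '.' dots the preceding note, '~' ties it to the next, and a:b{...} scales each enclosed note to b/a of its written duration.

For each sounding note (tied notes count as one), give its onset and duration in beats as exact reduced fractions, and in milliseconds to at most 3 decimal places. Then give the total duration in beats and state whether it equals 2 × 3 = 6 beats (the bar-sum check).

1) 0.0ms=0b +247.253ms=3/4b
2) 247.253ms=3/4b +247.253ms=3/4b
3) 494.505ms=3/2b +494.505ms=3/2b
4) 989.011ms=3b +494.505ms=3/2b
5) 1483.516ms=9/2b +494.505ms=3/2b
Σ=6b of 6 (182bpm 3/4) — PASS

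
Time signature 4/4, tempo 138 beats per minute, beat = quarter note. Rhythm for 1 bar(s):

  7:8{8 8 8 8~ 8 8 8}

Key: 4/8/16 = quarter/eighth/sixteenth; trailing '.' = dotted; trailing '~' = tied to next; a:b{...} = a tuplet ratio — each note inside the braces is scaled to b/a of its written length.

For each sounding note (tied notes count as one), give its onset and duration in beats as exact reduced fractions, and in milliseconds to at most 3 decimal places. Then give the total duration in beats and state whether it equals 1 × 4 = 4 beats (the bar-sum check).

1) 0.0ms=0b +248.447ms=4/7b
2) 248.447ms=4/7b +248.447ms=4/7b
3) 496.894ms=8/7b +248.447ms=4/7b
4) 745.342ms=12/7b +496.894ms=8/7b
5) 1242.236ms=20/7b +248.447ms=4/7b
6) 1490.683ms=24/7b +248.447ms=4/7b
Σ=4b of 4 (138bpm 4/4) — PASS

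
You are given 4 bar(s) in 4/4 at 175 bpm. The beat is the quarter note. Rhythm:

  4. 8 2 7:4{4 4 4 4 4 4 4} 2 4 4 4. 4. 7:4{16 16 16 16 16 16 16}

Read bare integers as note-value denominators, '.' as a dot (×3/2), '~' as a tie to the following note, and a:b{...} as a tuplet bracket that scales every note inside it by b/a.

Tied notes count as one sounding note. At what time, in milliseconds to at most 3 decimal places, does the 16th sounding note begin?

note 16 onset = 15b = 5142.857ms

1. 0.0ms @ 0 + 514.286ms (3/2)
2. 514.286ms @ 3/2 + 171.429ms (1/2)
3. 685.714ms @ 2 + 685.714ms (2)
4. 1371.429ms @ 4 + 195.918ms (4/7)
5. 1567.347ms @ 32/7 + 195.918ms (4/7)
6. 1763.265ms @ 36/7 + 195.918ms (4/7)
7. 1959.184ms @ 40/7 + 195.918ms (4/7)
8. 2155.102ms @ 44/7 + 195.918ms (4/7)
9. 2351.02ms @ 48/7 + 195.918ms (4/7)
10. 2546.939ms @ 52/7 + 195.918ms (4/7)
11. 2742.857ms @ 8 + 685.714ms (2)
12. 3428.571ms @ 10 + 342.857ms (1)
13. 3771.429ms @ 11 + 342.857ms (1)
14. 4114.286ms @ 12 + 514.286ms (3/2)
15. 4628.571ms @ 27/2 + 514.286ms (3/2)
16. 5142.857ms @ 15 + 48.98ms (1/7)
17. 5191.837ms @ 106/7 + 48.98ms (1/7)
18. 5240.816ms @ 107/7 + 48.98ms (1/7)
19. 5289.796ms @ 108/7 + 48.98ms (1/7)
20. 5338.776ms @ 109/7 + 48.98ms (1/7)
21. 5387.755ms @ 110/7 + 48.98ms (1/7)
22. 5436.735ms @ 111/7 + 48.98ms (1/7)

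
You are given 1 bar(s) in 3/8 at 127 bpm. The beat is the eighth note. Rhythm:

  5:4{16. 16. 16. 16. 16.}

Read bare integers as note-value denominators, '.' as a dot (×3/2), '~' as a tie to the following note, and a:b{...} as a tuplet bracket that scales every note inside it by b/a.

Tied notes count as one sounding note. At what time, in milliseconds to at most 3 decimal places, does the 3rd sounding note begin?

1. 0.0ms @ 0 + 283.465ms (3/5)
2. 283.465ms @ 3/5 + 283.465ms (3/5)
3. 566.929ms @ 6/5 + 283.465ms (3/5)
4. 850.394ms @ 9/5 + 283.465ms (3/5)
5. 1133.858ms @ 12/5 + 283.465ms (3/5)

note 3 onset = 6/5b = 566.929ms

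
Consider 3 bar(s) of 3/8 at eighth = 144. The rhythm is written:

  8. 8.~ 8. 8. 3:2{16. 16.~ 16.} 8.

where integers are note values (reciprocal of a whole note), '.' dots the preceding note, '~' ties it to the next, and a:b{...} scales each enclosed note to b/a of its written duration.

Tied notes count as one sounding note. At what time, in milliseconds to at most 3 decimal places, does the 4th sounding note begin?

1. 0.0ms @ 0 + 625.0ms (3/2)
2. 625.0ms @ 3/2 + 1250.0ms (3)
3. 1875.0ms @ 9/2 + 625.0ms (3/2)
4. 2500.0ms @ 6 + 208.333ms (1/2)
5. 2708.333ms @ 13/2 + 416.667ms (1)
6. 3125.0ms @ 15/2 + 625.0ms (3/2)

note 4 onset = 6b = 2500.0ms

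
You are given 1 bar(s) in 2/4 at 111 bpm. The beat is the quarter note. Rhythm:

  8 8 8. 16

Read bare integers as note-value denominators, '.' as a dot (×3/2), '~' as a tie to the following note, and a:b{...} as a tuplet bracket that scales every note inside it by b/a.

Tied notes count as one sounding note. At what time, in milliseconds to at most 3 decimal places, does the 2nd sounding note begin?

note 2 onset = 1/2b = 270.27ms

1. 0.0ms @ 0 + 270.27ms (1/2)
2. 270.27ms @ 1/2 + 270.27ms (1/2)
3. 540.541ms @ 1 + 405.405ms (3/4)
4. 945.946ms @ 7/4 + 135.135ms (1/4)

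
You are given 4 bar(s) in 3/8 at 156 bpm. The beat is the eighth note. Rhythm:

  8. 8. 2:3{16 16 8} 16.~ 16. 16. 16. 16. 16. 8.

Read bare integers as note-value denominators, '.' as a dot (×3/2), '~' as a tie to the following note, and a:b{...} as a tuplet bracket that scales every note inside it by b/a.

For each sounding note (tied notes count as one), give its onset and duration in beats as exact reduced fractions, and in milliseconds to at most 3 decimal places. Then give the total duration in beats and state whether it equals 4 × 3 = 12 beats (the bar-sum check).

1) 0.0ms=0b +576.923ms=3/2b
2) 576.923ms=3/2b +576.923ms=3/2b
3) 1153.846ms=3b +288.462ms=3/4b
4) 1442.308ms=15/4b +288.462ms=3/4b
5) 1730.769ms=9/2b +576.923ms=3/2b
6) 2307.692ms=6b +576.923ms=3/2b
7) 2884.615ms=15/2b +288.462ms=3/4b
8) 3173.077ms=33/4b +288.462ms=3/4b
9) 3461.538ms=9b +288.462ms=3/4b
10) 3750.0ms=39/4b +288.462ms=3/4b
11) 4038.462ms=21/2b +576.923ms=3/2b
Σ=12b of 12 (156bpm 3/8) — PASS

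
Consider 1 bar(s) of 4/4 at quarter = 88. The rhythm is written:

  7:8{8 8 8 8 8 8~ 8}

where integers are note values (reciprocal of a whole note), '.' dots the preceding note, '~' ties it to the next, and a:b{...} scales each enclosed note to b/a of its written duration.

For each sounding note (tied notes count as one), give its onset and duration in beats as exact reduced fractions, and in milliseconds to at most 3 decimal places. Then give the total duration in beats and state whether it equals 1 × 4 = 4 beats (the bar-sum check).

1) 0.0ms=0b +389.61ms=4/7b
2) 389.61ms=4/7b +389.61ms=4/7b
3) 779.221ms=8/7b +389.61ms=4/7b
4) 1168.831ms=12/7b +389.61ms=4/7b
5) 1558.442ms=16/7b +389.61ms=4/7b
6) 1948.052ms=20/7b +779.221ms=8/7b
Σ=4b of 4 (88bpm 4/4) — PASS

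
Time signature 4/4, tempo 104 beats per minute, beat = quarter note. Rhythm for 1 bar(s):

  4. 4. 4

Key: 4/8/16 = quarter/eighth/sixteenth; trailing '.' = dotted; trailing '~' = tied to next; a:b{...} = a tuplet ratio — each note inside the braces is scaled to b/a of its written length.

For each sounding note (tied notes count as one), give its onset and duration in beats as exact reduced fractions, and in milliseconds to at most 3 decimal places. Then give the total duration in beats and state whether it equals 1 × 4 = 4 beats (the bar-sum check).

1) 0.0ms=0b +865.385ms=3/2b
2) 865.385ms=3/2b +865.385ms=3/2b
3) 1730.769ms=3b +576.923ms=1b
Σ=4b of 4 (104bpm 4/4) — PASS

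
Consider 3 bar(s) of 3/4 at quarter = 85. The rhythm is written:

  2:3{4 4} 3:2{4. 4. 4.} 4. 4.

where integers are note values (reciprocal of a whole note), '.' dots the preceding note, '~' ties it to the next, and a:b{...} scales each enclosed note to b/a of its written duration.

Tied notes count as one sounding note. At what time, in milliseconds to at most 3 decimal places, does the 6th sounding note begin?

note 6 onset = 6b = 4235.294ms

1. 0.0ms @ 0 + 1058.824ms (3/2)
2. 1058.824ms @ 3/2 + 1058.824ms (3/2)
3. 2117.647ms @ 3 + 705.882ms (1)
4. 2823.529ms @ 4 + 705.882ms (1)
5. 3529.412ms @ 5 + 705.882ms (1)
6. 4235.294ms @ 6 + 1058.824ms (3/2)
7. 5294.118ms @ 15/2 + 1058.824ms (3/2)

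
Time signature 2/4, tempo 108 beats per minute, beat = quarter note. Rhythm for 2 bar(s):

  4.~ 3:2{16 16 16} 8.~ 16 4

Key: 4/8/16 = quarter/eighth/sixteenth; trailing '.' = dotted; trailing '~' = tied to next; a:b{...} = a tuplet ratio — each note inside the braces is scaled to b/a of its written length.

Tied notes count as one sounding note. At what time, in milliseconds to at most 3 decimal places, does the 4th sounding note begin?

note 4 onset = 2b = 1111.111ms

1. 0.0ms @ 0 + 925.926ms (5/3)
2. 925.926ms @ 5/3 + 92.593ms (1/6)
3. 1018.519ms @ 11/6 + 92.593ms (1/6)
4. 1111.111ms @ 2 + 555.556ms (1)
5. 1666.667ms @ 3 + 555.556ms (1)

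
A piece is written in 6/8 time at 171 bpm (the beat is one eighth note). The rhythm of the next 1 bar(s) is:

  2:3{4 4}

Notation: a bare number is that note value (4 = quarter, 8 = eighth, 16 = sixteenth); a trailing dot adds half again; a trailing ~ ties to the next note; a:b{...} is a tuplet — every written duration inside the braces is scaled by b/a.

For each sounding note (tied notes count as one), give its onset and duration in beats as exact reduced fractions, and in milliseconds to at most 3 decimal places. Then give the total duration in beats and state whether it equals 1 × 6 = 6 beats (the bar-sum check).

1) 0.0ms=0b +1052.632ms=3b
2) 1052.632ms=3b +1052.632ms=3b
Σ=6b of 6 (171bpm 6/8) — PASS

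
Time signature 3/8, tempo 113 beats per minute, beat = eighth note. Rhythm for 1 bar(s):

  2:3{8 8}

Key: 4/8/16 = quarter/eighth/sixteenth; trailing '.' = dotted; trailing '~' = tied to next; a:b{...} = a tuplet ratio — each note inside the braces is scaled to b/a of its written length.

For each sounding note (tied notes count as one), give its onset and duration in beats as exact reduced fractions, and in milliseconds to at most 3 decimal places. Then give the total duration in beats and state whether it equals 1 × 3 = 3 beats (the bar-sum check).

1) 0.0ms=0b +796.46ms=3/2b
2) 796.46ms=3/2b +796.46ms=3/2b
Σ=3b of 3 (113bpm 3/8) — PASS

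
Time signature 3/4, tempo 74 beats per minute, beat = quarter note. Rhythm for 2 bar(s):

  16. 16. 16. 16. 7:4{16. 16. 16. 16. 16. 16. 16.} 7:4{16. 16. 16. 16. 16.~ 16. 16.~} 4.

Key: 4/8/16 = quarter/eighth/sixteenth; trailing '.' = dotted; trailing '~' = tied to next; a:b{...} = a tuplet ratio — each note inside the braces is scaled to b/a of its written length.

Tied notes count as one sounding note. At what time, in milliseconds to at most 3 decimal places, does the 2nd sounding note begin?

note 2 onset = 3/8b = 304.054ms

1. 0.0ms @ 0 + 304.054ms (3/8)
2. 304.054ms @ 3/8 + 304.054ms (3/8)
3. 608.108ms @ 3/4 + 304.054ms (3/8)
4. 912.162ms @ 9/8 + 304.054ms (3/8)
5. 1216.216ms @ 3/2 + 173.745ms (3/14)
6. 1389.961ms @ 12/7 + 173.745ms (3/14)
7. 1563.707ms @ 27/14 + 173.745ms (3/14)
8. 1737.452ms @ 15/7 + 173.745ms (3/14)
9. 1911.197ms @ 33/14 + 173.745ms (3/14)
10. 2084.942ms @ 18/7 + 173.745ms (3/14)
11. 2258.687ms @ 39/14 + 173.745ms (3/14)
12. 2432.432ms @ 3 + 173.745ms (3/14)
13. 2606.178ms @ 45/14 + 173.745ms (3/14)
14. 2779.923ms @ 24/7 + 173.745ms (3/14)
15. 2953.668ms @ 51/14 + 173.745ms (3/14)
16. 3127.413ms @ 27/7 + 347.49ms (3/7)
17. 3474.903ms @ 30/7 + 1389.961ms (12/7)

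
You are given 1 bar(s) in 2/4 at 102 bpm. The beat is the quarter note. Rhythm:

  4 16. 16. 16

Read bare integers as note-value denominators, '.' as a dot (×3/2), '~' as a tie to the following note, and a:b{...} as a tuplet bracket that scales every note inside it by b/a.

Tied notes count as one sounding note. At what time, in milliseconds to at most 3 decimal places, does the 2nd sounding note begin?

1. 0.0ms @ 0 + 588.235ms (1)
2. 588.235ms @ 1 + 220.588ms (3/8)
3. 808.824ms @ 11/8 + 220.588ms (3/8)
4. 1029.412ms @ 7/4 + 147.059ms (1/4)

note 2 onset = 1b = 588.235ms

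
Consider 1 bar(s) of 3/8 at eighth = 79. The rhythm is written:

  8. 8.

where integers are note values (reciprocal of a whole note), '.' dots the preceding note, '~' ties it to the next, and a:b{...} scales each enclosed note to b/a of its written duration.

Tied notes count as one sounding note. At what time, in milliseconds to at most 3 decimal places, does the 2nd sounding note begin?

1. 0.0ms @ 0 + 1139.241ms (3/2)
2. 1139.241ms @ 3/2 + 1139.241ms (3/2)

note 2 onset = 3/2b = 1139.241ms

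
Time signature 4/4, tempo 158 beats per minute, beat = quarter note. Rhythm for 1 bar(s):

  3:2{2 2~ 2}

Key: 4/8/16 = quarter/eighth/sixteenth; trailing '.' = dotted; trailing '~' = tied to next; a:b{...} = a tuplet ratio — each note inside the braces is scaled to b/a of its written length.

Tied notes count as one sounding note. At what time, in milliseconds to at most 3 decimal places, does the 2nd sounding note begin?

1. 0.0ms @ 0 + 506.329ms (4/3)
2. 506.329ms @ 4/3 + 1012.658ms (8/3)

note 2 onset = 4/3b = 506.329ms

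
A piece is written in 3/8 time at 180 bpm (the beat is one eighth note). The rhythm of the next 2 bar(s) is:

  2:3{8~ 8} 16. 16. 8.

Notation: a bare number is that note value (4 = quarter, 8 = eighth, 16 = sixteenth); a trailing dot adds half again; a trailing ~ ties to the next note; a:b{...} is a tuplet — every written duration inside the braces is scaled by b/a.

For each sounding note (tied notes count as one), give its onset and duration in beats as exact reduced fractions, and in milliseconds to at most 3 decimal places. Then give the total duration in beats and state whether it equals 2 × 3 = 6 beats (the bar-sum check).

1) 0.0ms=0b +1000.0ms=3b
2) 1000.0ms=3b +250.0ms=3/4b
3) 1250.0ms=15/4b +250.0ms=3/4b
4) 1500.0ms=9/2b +500.0ms=3/2b
Σ=6b of 6 (180bpm 3/8) — PASS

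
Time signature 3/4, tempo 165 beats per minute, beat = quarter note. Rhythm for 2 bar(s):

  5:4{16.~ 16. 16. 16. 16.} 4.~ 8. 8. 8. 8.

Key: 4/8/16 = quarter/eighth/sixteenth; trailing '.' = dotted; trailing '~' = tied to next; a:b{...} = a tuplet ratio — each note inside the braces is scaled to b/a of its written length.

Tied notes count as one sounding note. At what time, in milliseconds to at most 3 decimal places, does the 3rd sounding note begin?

1. 0.0ms @ 0 + 218.182ms (3/5)
2. 218.182ms @ 3/5 + 109.091ms (3/10)
3. 327.273ms @ 9/10 + 109.091ms (3/10)
4. 436.364ms @ 6/5 + 109.091ms (3/10)
5. 545.455ms @ 3/2 + 818.182ms (9/4)
6. 1363.636ms @ 15/4 + 272.727ms (3/4)
7. 1636.364ms @ 9/2 + 272.727ms (3/4)
8. 1909.091ms @ 21/4 + 272.727ms (3/4)

note 3 onset = 9/10b = 327.273ms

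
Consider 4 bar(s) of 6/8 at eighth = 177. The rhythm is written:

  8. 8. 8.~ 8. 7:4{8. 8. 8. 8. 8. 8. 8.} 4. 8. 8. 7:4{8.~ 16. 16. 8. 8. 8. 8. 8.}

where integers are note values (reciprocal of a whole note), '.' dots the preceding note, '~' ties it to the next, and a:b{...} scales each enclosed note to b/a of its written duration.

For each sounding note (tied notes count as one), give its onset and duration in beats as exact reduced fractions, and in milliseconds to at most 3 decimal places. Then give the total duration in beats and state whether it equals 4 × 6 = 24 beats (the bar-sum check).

1) 0.0ms=0b +508.475ms=3/2b
2) 508.475ms=3/2b +508.475ms=3/2b
3) 1016.949ms=3b +1016.949ms=3b
4) 2033.898ms=6b +290.557ms=6/7b
5) 2324.455ms=48/7b +290.557ms=6/7b
6) 2615.012ms=54/7b +290.557ms=6/7b
7) 2905.569ms=60/7b +290.557ms=6/7b
8) 3196.126ms=66/7b +290.557ms=6/7b
9) 3486.683ms=72/7b +290.557ms=6/7b
10) 3777.24ms=78/7b +290.557ms=6/7b
11) 4067.797ms=12b +1016.949ms=3b
12) 5084.746ms=15b +508.475ms=3/2b
13) 5593.22ms=33/2b +508.475ms=3/2b
14) 6101.695ms=18b +435.835ms=9/7b
15) 6537.53ms=135/7b +145.278ms=3/7b
16) 6682.809ms=138/7b +290.557ms=6/7b
17) 6973.366ms=144/7b +290.557ms=6/7b
18) 7263.923ms=150/7b +290.557ms=6/7b
19) 7554.479ms=156/7b +290.557ms=6/7b
20) 7845.036ms=162/7b +290.557ms=6/7b
Σ=24b of 24 (177bpm 6/8) — PASS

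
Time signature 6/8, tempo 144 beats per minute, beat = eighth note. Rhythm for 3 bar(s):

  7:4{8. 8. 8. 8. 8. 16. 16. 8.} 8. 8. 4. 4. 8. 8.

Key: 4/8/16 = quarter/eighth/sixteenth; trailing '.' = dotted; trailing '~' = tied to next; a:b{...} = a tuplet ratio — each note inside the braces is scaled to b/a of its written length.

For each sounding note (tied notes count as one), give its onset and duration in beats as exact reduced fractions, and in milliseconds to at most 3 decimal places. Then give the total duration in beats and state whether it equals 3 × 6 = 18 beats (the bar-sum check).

1) 0.0ms=0b +357.143ms=6/7b
2) 357.143ms=6/7b +357.143ms=6/7b
3) 714.286ms=12/7b +357.143ms=6/7b
4) 1071.429ms=18/7b +357.143ms=6/7b
5) 1428.571ms=24/7b +357.143ms=6/7b
6) 1785.714ms=30/7b +178.571ms=3/7b
7) 1964.286ms=33/7b +178.571ms=3/7b
8) 2142.857ms=36/7b +357.143ms=6/7b
9) 2500.0ms=6b +625.0ms=3/2b
10) 3125.0ms=15/2b +625.0ms=3/2b
11) 3750.0ms=9b +1250.0ms=3b
12) 5000.0ms=12b +1250.0ms=3b
13) 6250.0ms=15b +625.0ms=3/2b
14) 6875.0ms=33/2b +625.0ms=3/2b
Σ=18b of 18 (144bpm 6/8) — PASS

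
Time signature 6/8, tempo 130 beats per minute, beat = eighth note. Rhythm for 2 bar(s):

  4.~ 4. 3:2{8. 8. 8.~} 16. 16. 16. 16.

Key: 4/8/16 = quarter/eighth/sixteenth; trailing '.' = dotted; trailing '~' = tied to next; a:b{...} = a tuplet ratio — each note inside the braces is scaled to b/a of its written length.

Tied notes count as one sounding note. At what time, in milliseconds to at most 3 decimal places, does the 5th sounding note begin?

note 5 onset = 39/4b = 4500.0ms

1. 0.0ms @ 0 + 2769.231ms (6)
2. 2769.231ms @ 6 + 461.538ms (1)
3. 3230.769ms @ 7 + 461.538ms (1)
4. 3692.308ms @ 8 + 807.692ms (7/4)
5. 4500.0ms @ 39/4 + 346.154ms (3/4)
6. 4846.154ms @ 21/2 + 346.154ms (3/4)
7. 5192.308ms @ 45/4 + 346.154ms (3/4)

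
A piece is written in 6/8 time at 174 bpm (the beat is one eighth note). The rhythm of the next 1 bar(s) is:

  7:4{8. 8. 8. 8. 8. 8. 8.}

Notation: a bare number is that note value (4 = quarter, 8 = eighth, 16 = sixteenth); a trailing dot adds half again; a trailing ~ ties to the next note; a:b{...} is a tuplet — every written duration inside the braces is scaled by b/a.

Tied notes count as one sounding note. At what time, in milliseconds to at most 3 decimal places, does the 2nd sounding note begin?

1. 0.0ms @ 0 + 295.567ms (6/7)
2. 295.567ms @ 6/7 + 295.567ms (6/7)
3. 591.133ms @ 12/7 + 295.567ms (6/7)
4. 886.7ms @ 18/7 + 295.567ms (6/7)
5. 1182.266ms @ 24/7 + 295.567ms (6/7)
6. 1477.833ms @ 30/7 + 295.567ms (6/7)
7. 1773.399ms @ 36/7 + 295.567ms (6/7)

note 2 onset = 6/7b = 295.567ms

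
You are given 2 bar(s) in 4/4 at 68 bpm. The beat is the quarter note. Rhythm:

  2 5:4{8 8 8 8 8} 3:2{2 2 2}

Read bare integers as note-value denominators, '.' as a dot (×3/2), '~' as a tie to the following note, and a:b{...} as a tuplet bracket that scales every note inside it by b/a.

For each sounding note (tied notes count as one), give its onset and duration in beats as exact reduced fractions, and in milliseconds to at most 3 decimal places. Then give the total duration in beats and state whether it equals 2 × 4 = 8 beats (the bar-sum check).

1) 0.0ms=0b +1764.706ms=2b
2) 1764.706ms=2b +352.941ms=2/5b
3) 2117.647ms=12/5b +352.941ms=2/5b
4) 2470.588ms=14/5b +352.941ms=2/5b
5) 2823.529ms=16/5b +352.941ms=2/5b
6) 3176.471ms=18/5b +352.941ms=2/5b
7) 3529.412ms=4b +1176.471ms=4/3b
8) 4705.882ms=16/3b +1176.471ms=4/3b
9) 5882.353ms=20/3b +1176.471ms=4/3b
Σ=8b of 8 (68bpm 4/4) — PASS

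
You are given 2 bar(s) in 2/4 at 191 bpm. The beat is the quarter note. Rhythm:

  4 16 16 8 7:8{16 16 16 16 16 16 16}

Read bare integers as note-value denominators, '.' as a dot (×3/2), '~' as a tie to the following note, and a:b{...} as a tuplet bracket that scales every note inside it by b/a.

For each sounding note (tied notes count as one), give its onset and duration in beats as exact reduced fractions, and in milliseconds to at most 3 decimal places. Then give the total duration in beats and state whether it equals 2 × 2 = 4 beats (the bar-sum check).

1) 0.0ms=0b +314.136ms=1b
2) 314.136ms=1b +78.534ms=1/4b
3) 392.67ms=5/4b +78.534ms=1/4b
4) 471.204ms=3/2b +157.068ms=1/2b
5) 628.272ms=2b +89.753ms=2/7b
6) 718.025ms=16/7b +89.753ms=2/7b
7) 807.779ms=18/7b +89.753ms=2/7b
8) 897.532ms=20/7b +89.753ms=2/7b
9) 987.285ms=22/7b +89.753ms=2/7b
10) 1077.038ms=24/7b +89.753ms=2/7b
11) 1166.791ms=26/7b +89.753ms=2/7b
Σ=4b of 4 (191bpm 2/4) — PASS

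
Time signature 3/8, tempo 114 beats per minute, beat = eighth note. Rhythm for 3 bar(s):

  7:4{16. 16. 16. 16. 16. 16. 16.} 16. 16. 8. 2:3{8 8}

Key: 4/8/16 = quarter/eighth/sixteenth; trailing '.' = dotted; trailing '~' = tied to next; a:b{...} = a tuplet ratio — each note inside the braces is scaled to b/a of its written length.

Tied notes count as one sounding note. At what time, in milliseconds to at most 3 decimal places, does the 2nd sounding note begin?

note 2 onset = 3/7b = 225.564ms

1. 0.0ms @ 0 + 225.564ms (3/7)
2. 225.564ms @ 3/7 + 225.564ms (3/7)
3. 451.128ms @ 6/7 + 225.564ms (3/7)
4. 676.692ms @ 9/7 + 225.564ms (3/7)
5. 902.256ms @ 12/7 + 225.564ms (3/7)
6. 1127.82ms @ 15/7 + 225.564ms (3/7)
7. 1353.383ms @ 18/7 + 225.564ms (3/7)
8. 1578.947ms @ 3 + 394.737ms (3/4)
9. 1973.684ms @ 15/4 + 394.737ms (3/4)
10. 2368.421ms @ 9/2 + 789.474ms (3/2)
11. 3157.895ms @ 6 + 789.474ms (3/2)
12. 3947.368ms @ 15/2 + 789.474ms (3/2)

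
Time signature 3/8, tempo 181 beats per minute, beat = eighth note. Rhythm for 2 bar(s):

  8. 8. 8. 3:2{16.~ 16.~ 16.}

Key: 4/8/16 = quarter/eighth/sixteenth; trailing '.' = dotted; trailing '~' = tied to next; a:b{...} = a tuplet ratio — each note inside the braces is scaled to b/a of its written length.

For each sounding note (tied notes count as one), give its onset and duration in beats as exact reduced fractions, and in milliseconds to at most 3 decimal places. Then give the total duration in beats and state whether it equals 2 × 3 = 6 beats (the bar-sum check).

1) 0.0ms=0b +497.238ms=3/2b
2) 497.238ms=3/2b +497.238ms=3/2b
3) 994.475ms=3b +497.238ms=3/2b
4) 1491.713ms=9/2b +497.238ms=3/2b
Σ=6b of 6 (181bpm 3/8) — PASS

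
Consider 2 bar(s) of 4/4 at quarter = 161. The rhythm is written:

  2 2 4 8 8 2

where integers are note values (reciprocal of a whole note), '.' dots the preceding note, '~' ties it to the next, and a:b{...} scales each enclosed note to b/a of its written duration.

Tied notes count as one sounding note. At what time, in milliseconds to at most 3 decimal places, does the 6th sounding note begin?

note 6 onset = 6b = 2236.025ms

1. 0.0ms @ 0 + 745.342ms (2)
2. 745.342ms @ 2 + 745.342ms (2)
3. 1490.683ms @ 4 + 372.671ms (1)
4. 1863.354ms @ 5 + 186.335ms (1/2)
5. 2049.689ms @ 11/2 + 186.335ms (1/2)
6. 2236.025ms @ 6 + 745.342ms (2)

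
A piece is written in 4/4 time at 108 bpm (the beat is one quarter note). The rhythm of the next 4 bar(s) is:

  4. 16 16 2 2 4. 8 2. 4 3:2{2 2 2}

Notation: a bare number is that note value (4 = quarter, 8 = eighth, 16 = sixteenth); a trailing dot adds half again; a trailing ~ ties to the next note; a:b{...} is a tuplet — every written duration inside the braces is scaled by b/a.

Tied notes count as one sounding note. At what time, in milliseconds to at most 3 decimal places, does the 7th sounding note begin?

1. 0.0ms @ 0 + 833.333ms (3/2)
2. 833.333ms @ 3/2 + 138.889ms (1/4)
3. 972.222ms @ 7/4 + 138.889ms (1/4)
4. 1111.111ms @ 2 + 1111.111ms (2)
5. 2222.222ms @ 4 + 1111.111ms (2)
6. 3333.333ms @ 6 + 833.333ms (3/2)
7. 4166.667ms @ 15/2 + 277.778ms (1/2)
8. 4444.444ms @ 8 + 1666.667ms (3)
9. 6111.111ms @ 11 + 555.556ms (1)
10. 6666.667ms @ 12 + 740.741ms (4/3)
11. 7407.407ms @ 40/3 + 740.741ms (4/3)
12. 8148.148ms @ 44/3 + 740.741ms (4/3)

note 7 onset = 15/2b = 4166.667ms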